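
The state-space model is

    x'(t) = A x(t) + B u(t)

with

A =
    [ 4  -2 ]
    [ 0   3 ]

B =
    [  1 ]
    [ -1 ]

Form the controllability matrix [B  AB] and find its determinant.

3

AB = [[6], [-3]]
Controllability matrix C = [B  AB] = [[1, 6], [-1, -3]]
det(C) = 1·(-3) - 6·(-1) = -3 - (-6) = 3
Since det(C) ≠ 0, rank(C) = 2 and the system is completely controllable.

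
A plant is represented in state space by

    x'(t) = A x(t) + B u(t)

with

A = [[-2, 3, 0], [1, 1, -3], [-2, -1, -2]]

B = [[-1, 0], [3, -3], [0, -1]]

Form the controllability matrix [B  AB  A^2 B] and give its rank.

AB = [[11, -9], [2, 0], [-1, 5]]
A^2B = [[-16, 18], [16, -24], [-22, 8]]
Controllability matrix C = [B  AB  A^2B] = [[-1, 0, 11, -9, -16, 18], [3, -3, 2, 0, 16, -24], [0, -1, -1, 5, -22, 8]]
Take the 3×3 submatrix of C formed by columns 1, 2, 3: [[-1, 0, 11], [3, -3, 2], [0, -1, -1]]. Its determinant is (-1)·((-3)·(-1) - 2·(-1)) - 0·(3·(-1) - 2·0) + 11·(3·(-1) - (-3)·0) = (-1)·5 - 0·(-3) + 11·(-3) = -38 ≠ 0.
So rank(C) ≥ 3; since C has 3 rows, rank(C) = 3.
rank(C) = 3 = n, so the pair (A, B) is completely controllable.

3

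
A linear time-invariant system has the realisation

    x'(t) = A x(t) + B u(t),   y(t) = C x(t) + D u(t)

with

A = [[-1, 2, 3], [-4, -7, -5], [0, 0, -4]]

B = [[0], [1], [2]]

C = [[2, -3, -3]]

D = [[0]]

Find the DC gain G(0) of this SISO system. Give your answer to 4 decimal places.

G(0) = C(-A)^{-1}B + D = -C A^{-1} B + D.
det A = -60, so A^{-1} = (1/-60)·adj(A) = [[-7/15, -2/15, -11/60], [4/15, -1/15, 17/60], [0, 0, -1/4]]
A^{-1} B = [-1/2, 1/2, -1/2]^T
C A^{-1} B = -1
G(0) = D - C A^{-1} B = 0 - (-1) = 1

1.0000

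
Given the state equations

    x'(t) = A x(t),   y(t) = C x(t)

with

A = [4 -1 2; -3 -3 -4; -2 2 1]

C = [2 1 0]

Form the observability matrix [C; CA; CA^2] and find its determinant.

CA = [[5, -5, 0]]
CA^2 = [[35, 10, 30]]
Observability matrix O = [C; CA; CA^2] = [[2, 1, 0], [5, -5, 0], [35, 10, 30]]
Expanding along the first row, det(O) = 2·((-5)·30 - 0·10) - 1·(5·30 - 0·35) + 0·(5·10 - (-5)·35) = 2·(-150) - 1·150 + 0·225 = -450
Since det(O) ≠ 0, rank(O) = 3 and the system is completely observable.

-450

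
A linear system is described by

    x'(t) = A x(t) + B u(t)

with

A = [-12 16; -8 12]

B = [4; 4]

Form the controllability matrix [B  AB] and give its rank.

AB = [[16], [16]]
Controllability matrix C = [B  AB] = [[4, 16], [4, 16]]
Every column of C is a scalar multiple of column 1 = [4, 4] (multipliers 1, 4), so the columns span a one-dimensional space.
C ≠ 0, hence rank(C) = 1.
rank(C) = 1 < n = 2, so the pair (A, B) is not completely controllable.

1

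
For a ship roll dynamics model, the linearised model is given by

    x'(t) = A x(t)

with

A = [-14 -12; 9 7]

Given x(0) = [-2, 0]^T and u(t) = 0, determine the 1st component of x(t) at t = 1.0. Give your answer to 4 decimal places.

det(sI - A) = s^2 - (tr A)s + det A, with tr A = (-14) + 7 = -7 and det A = (-14)·7 - (-12)·9 = -98 - (-108) = 10.
So p(s) = det(sI - A) = s^2 + 7s + 10.
Factor s^2 + 7s + 10: two numbers with sum -7 and product 10 are -2 and -5, so s^2 + 7s + 10 = (s + 2)(s + 5).
Hence p(s) = (s + 2) (s + 5), with roots -5, -2.
The eigenvalues -5, -2 are distinct and real, so A is diagonalisable and x(t) = e^{At} x(0) = V diag(e^{λ_i t}) V^{-1} x(0), where the columns of V are the eigenvectors.
λ = -5: A - (-5)I = [[-9, -12], [9, 12]]. Row 1 gives (-9)·v1 + (-12)·v2 = 0, so take v_1 = [4, -3]^T.
λ = -2: A - (-2)I = [[-12, -12], [9, 9]]. Row 1 gives (-12)·v1 + (-12)·v2 = 0, so take v_2 = [-1, 1]^T.
V = [v_1 v_2] = [[4, -1], [-3, 1]] has det V = 1, so V^{-1} = adj(V)/det V = [[1, 1], [3, 4]].
Modal coordinates z(0) = V^{-1} x(0): 1·(-2) + 1·0 = -2; 3·(-2) + 4·0 = -6; so z(0) = [-2, -6]^T.
x_1(t) = Σ_i (v_i)_1 · z_i(0) · e^{λ_i t} (row 1 of V times the modal terms).
x_1(1.0) = 4·(-2)·e^{-5·1.0} + (-1)·(-6)·e^{-2·1.0} = (-8)·0.006738 + 6·0.135335 = 0.7581.

0.7581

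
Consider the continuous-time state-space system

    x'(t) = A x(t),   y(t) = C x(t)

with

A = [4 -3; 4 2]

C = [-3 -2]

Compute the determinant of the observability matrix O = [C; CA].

CA = [[-20, 5]]
Observability matrix O = [C; CA] = [[-3, -2], [-20, 5]]
det(O) = (-3)·5 - (-2)·(-20) = -15 - 40 = -55
Since det(O) ≠ 0, rank(O) = 2 and the system is completely observable.

-55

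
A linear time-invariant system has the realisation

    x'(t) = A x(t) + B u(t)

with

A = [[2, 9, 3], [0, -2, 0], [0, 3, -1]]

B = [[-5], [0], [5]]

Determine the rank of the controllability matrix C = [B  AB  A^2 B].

AB = [[5], [0], [-5]]
A^2B = [[-5], [0], [5]]
Controllability matrix C = [B  AB  A^2B] = [[-5, 5, -5], [0, 0, 0], [5, -5, 5]]
Every column of C is a scalar multiple of column 1 = [-5, 0, 5] (multipliers 1, -1, 1), so the columns span a one-dimensional space.
C ≠ 0, hence rank(C) = 1.
rank(C) = 1 < n = 3, so the pair (A, B) is not completely controllable.

1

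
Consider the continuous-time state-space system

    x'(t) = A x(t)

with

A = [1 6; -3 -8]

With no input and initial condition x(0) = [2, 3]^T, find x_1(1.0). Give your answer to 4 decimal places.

1.2994

det(sI - A) = s^2 - (tr A)s + det A, with tr A = 1 + (-8) = -7 and det A = 1·(-8) - 6·(-3) = -8 - (-18) = 10.
So p(s) = det(sI - A) = s^2 + 7s + 10.
Factor s^2 + 7s + 10: two numbers with sum -7 and product 10 are -2 and -5, so s^2 + 7s + 10 = (s + 2)(s + 5).
Hence p(s) = (s + 2) (s + 5), with roots -5, -2.
The eigenvalues -5, -2 are distinct and real, so A is diagonalisable and x(t) = e^{At} x(0) = V diag(e^{λ_i t}) V^{-1} x(0), where the columns of V are the eigenvectors.
λ = -5: A - (-5)I = [[6, 6], [-3, -3]]. Row 1 gives 6·v1 + 6·v2 = 0, so take v_1 = [1, -1]^T.
λ = -2: A - (-2)I = [[3, 6], [-3, -6]]. Row 1 gives 3·v1 + 6·v2 = 0, so take v_2 = [2, -1]^T.
V = [v_1 v_2] = [[1, 2], [-1, -1]] has det V = 1, so V^{-1} = adj(V)/det V = [[-1, -2], [1, 1]].
Modal coordinates z(0) = V^{-1} x(0): (-1)·2 + (-2)·3 = -8; 1·2 + 1·3 = 5; so z(0) = [-8, 5]^T.
x_1(t) = Σ_i (v_i)_1 · z_i(0) · e^{λ_i t} (row 1 of V times the modal terms).
x_1(1.0) = 1·(-8)·e^{-5·1.0} + 2·5·e^{-2·1.0} = (-8)·0.006738 + 10·0.135335 = 1.2994.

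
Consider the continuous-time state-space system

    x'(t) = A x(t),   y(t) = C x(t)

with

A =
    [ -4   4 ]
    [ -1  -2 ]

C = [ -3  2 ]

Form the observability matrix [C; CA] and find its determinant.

CA = [[10, -16]]
Observability matrix O = [C; CA] = [[-3, 2], [10, -16]]
det(O) = (-3)·(-16) - 2·10 = 48 - 20 = 28
Since det(O) ≠ 0, rank(O) = 2 and the system is completely observable.

28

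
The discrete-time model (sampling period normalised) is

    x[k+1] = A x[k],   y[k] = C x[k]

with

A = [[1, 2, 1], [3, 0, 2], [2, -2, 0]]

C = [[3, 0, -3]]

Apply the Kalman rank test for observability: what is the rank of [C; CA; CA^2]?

3

CA = [[-3, 12, 3]]
CA^2 = [[39, -12, 21]]
Observability matrix O = [C; CA; CA^2] = [[3, 0, -3], [-3, 12, 3], [39, -12, 21]]
det(O) = 3·(12·21 - 3·(-12)) - 0·((-3)·21 - 3·39) + (-3)·((-3)·(-12) - 12·39) = 3·288 - 0·(-180) + (-3)·(-432) = 2160 ≠ 0, so rank(O) = 3.
rank(O) = 3 = n, so the pair (A, C) is completely observable.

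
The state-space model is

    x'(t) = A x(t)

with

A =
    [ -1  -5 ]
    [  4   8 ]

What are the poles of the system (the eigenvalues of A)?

det(sI - A) = s^2 - (tr A)s + det A, with tr A = (-1) + 8 = 7 and det A = (-1)·8 - (-5)·4 = -8 - (-20) = 12.
So p(s) = det(sI - A) = s^2 - 7s + 12.
Factor s^2 - 7s + 12: two numbers with sum 7 and product 12 are 4 and 3, so s^2 - 7s + 12 = (s - 4)(s - 3).
Hence p(s) = (s - 4) (s - 3), with roots 3, 4.
At least one eigenvalue has non-negative real part, so the system is not asymptotically stable.

3, 4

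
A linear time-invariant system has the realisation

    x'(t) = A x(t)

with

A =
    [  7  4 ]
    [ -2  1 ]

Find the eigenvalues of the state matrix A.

3, 5

det(sI - A) = s^2 - (tr A)s + det A, with tr A = 7 + 1 = 8 and det A = 7·1 - 4·(-2) = 7 - (-8) = 15.
So p(s) = det(sI - A) = s^2 - 8s + 15.
Factor s^2 - 8s + 15: two numbers with sum 8 and product 15 are 5 and 3, so s^2 - 8s + 15 = (s - 5)(s - 3).
Hence p(s) = (s - 5) (s - 3), with roots 3, 5.
At least one eigenvalue has non-negative real part, so the system is not asymptotically stable.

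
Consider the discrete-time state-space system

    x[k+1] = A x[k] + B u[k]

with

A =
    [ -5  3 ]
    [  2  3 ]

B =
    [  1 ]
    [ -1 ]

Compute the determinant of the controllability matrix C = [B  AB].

AB = [[-8], [-1]]
Controllability matrix C = [B  AB] = [[1, -8], [-1, -1]]
det(C) = 1·(-1) - (-8)·(-1) = -1 - 8 = -9
Since det(C) ≠ 0, rank(C) = 2 and the system is completely controllable.

-9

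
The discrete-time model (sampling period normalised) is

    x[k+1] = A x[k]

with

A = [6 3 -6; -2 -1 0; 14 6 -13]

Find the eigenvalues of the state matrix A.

det(zI - A) = z^3 - (tr A)z^2 + (M11 + M22 + M33)z - det A, where Mii is the 2×2 principal minor of A obtained by deleting row i and column i.
tr A = 6 + (-1) + (-13) = -8; M11 = (-1)·(-13) - 0·6 = 13 - 0 = 13; M22 = 6·(-13) - (-6)·14 = -78 - (-84) = 6; M33 = 6·(-1) - 3·(-2) = -6 - (-6) = 0; sum of minors = 19.
det A = 6·((-1)·(-13) - 0·6) - 3·((-2)·(-13) - 0·14) + (-6)·((-2)·6 - (-1)·14) = 6·13 - 3·26 + (-6)·2 = -12.
So p(z) = det(zI - A) = z^3 + 8z^2 + 19z + 12.
Rational-root test: any integer root divides 12. Testing small divisors, z = -1 works: p(-1) = -1 + 8 + (-19) + 12 = 0, so (z + 1) is a factor.
Dividing, p(z) = (z + 1)(z^2 + 7z + 12).
Factor z^2 + 7z + 12: two numbers with sum -7 and product 12 are -3 and -4, so z^2 + 7z + 12 = (z + 3)(z + 4).
Hence p(z) = (z + 1) (z + 3) (z + 4), with roots -4, -3, -1.

-4, -3, -1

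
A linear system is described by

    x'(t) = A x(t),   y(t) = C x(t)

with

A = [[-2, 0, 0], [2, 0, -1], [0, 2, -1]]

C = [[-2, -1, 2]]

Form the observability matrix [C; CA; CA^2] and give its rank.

CA = [[2, 4, -1]]
CA^2 = [[4, -2, -3]]
Observability matrix O = [C; CA; CA^2] = [[-2, -1, 2], [2, 4, -1], [4, -2, -3]]
det(O) = (-2)·(4·(-3) - (-1)·(-2)) - (-1)·(2·(-3) - (-1)·4) + 2·(2·(-2) - 4·4) = (-2)·(-14) - (-1)·(-2) + 2·(-20) = -14 ≠ 0, so rank(O) = 3.
rank(O) = 3 = n, so the pair (A, C) is completely observable.

3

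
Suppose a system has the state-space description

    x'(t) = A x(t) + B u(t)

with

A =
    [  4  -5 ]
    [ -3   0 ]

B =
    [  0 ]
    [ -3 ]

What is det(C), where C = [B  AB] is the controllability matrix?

AB = [[15], [0]]
Controllability matrix C = [B  AB] = [[0, 15], [-3, 0]]
det(C) = 0·0 - 15·(-3) = 0 - (-45) = 45
Since det(C) ≠ 0, rank(C) = 2 and the system is completely controllable.

45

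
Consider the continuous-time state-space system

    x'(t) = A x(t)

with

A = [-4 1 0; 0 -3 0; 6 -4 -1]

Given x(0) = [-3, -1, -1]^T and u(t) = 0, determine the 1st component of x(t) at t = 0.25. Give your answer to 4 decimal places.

det(sI - A) = s^3 - (tr A)s^2 + (M11 + M22 + M33)s - det A, where Mii is the 2×2 principal minor of A obtained by deleting row i and column i.
tr A = (-4) + (-3) + (-1) = -8; M11 = (-3)·(-1) - 0·(-4) = 3 - 0 = 3; M22 = (-4)·(-1) - 0·6 = 4 - 0 = 4; M33 = (-4)·(-3) - 1·0 = 12 - 0 = 12; sum of minors = 19.
det A = (-4)·((-3)·(-1) - 0·(-4)) - 1·(0·(-1) - 0·6) + 0·(0·(-4) - (-3)·6) = (-4)·3 - 1·0 + 0·18 = -12.
So p(s) = det(sI - A) = s^3 + 8s^2 + 19s + 12.
Rational-root test: any integer root divides 12. Testing small divisors, s = -1 works: p(-1) = -1 + 8 + (-19) + 12 = 0, so (s + 1) is a factor.
Dividing, p(s) = (s + 1)(s^2 + 7s + 12).
Factor s^2 + 7s + 12: two numbers with sum -7 and product 12 are -3 and -4, so s^2 + 7s + 12 = (s + 3)(s + 4).
Hence p(s) = (s + 1) (s + 3) (s + 4), with roots -4, -3, -1.
The eigenvalues -4, -3, -1 are distinct and real, so A is diagonalisable and x(t) = e^{At} x(0) = V diag(e^{λ_i t}) V^{-1} x(0), where the columns of V are the eigenvectors.
λ = -4: A - (-4)I = [[0, 1, 0], [0, 1, 0], [6, -4, 3]]. v must be orthogonal to every row; (row 1) × (row 3) = [3, 0, -6], so take v_1 = [1, 0, -2]^T.
λ = -3: A - (-3)I = [[-1, 1, 0], [0, 0, 0], [6, -4, 2]]. v must be orthogonal to every row; (row 1) × (row 3) = [2, 2, -2], so take v_2 = [1, 1, -1]^T.
λ = -1: A - (-1)I = [[-3, 1, 0], [0, -2, 0], [6, -4, 0]]. v must be orthogonal to every row; (row 1) × (row 2) = [0, 0, 6], so take v_3 = [0, 0, 1]^T.
V = [v_1 v_2 v_3] = [[1, 1, 0], [0, 1, 0], [-2, -1, 1]] has det V = 1, so V^{-1} = adj(V)/det V = [[1, -1, 0], [0, 1, 0], [2, -1, 1]].
Modal coordinates z(0) = V^{-1} x(0): 1·(-3) + (-1)·(-1) + 0·(-1) = -2; 0·(-3) + 1·(-1) + 0·(-1) = -1; 2·(-3) + (-1)·(-1) + 1·(-1) = -6; so z(0) = [-2, -1, -6]^T.
x_1(t) = Σ_i (v_i)_1 · z_i(0) · e^{λ_i t} (row 1 of V times the modal terms).
x_1(0.25) = 1·(-2)·e^{-4·0.25} + 1·(-1)·e^{-3·0.25} + 0·(-6)·e^{-1·0.25} = (-2)·0.367879 + (-1)·0.472367 + 0·0.778801 = -1.2081.

-1.2081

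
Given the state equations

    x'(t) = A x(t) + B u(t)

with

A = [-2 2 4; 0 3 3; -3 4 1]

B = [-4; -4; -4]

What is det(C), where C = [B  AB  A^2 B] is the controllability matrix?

AB = [[-16], [-24], [-8]]
A^2B = [[-48], [-96], [-56]]
Controllability matrix C = [B  AB  A^2B] = [[-4, -16, -48], [-4, -24, -96], [-4, -8, -56]]
Expanding along the first row, det(C) = (-4)·((-24)·(-56) - (-96)·(-8)) - (-16)·((-4)·(-56) - (-96)·(-4)) + (-48)·((-4)·(-8) - (-24)·(-4)) = (-4)·576 - (-16)·(-160) + (-48)·(-64) = -1792
Since det(C) ≠ 0, rank(C) = 3 and the system is completely controllable.

-1792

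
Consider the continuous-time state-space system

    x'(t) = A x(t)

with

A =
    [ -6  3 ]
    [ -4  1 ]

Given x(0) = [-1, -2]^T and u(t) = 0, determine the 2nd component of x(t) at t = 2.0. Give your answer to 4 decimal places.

-0.0683

det(sI - A) = s^2 - (tr A)s + det A, with tr A = (-6) + 1 = -5 and det A = (-6)·1 - 3·(-4) = -6 - (-12) = 6.
So p(s) = det(sI - A) = s^2 + 5s + 6.
Factor s^2 + 5s + 6: two numbers with sum -5 and product 6 are -2 and -3, so s^2 + 5s + 6 = (s + 2)(s + 3).
Hence p(s) = (s + 2) (s + 3), with roots -3, -2.
The eigenvalues -3, -2 are distinct and real, so A is diagonalisable and x(t) = e^{At} x(0) = V diag(e^{λ_i t}) V^{-1} x(0), where the columns of V are the eigenvectors.
λ = -3: A - (-3)I = [[-3, 3], [-4, 4]]. Row 1 gives (-3)·v1 + 3·v2 = 0, so take v_1 = [1, 1]^T.
λ = -2: A - (-2)I = [[-4, 3], [-4, 3]]. Row 1 gives (-4)·v1 + 3·v2 = 0, so take v_2 = [-3, -4]^T.
V = [v_1 v_2] = [[1, -3], [1, -4]] has det V = -1, so V^{-1} = adj(V)/det V = [[4, -3], [1, -1]].
Modal coordinates z(0) = V^{-1} x(0): 4·(-1) + (-3)·(-2) = 2; 1·(-1) + (-1)·(-2) = 1; so z(0) = [2, 1]^T.
x_2(t) = Σ_i (v_i)_2 · z_i(0) · e^{λ_i t} (row 2 of V times the modal terms).
x_2(2.0) = 1·2·e^{-3·2.0} + (-4)·1·e^{-2·2.0} = 2·0.002479 + (-4)·0.018316 = -0.0683.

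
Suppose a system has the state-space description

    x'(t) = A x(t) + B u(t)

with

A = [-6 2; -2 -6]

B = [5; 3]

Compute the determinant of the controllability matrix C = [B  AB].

AB = [[-24], [-28]]
Controllability matrix C = [B  AB] = [[5, -24], [3, -28]]
det(C) = 5·(-28) - (-24)·3 = -140 - (-72) = -68
Since det(C) ≠ 0, rank(C) = 2 and the system is completely controllable.

-68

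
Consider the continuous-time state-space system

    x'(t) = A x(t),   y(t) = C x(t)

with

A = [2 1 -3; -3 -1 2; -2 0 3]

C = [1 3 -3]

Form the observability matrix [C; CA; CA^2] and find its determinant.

CA = [[-1, -2, -6]]
CA^2 = [[16, 1, -19]]
Observability matrix O = [C; CA; CA^2] = [[1, 3, -3], [-1, -2, -6], [16, 1, -19]]
Expanding along the first row, det(O) = 1·((-2)·(-19) - (-6)·1) - 3·((-1)·(-19) - (-6)·16) + (-3)·((-1)·1 - (-2)·16) = 1·44 - 3·115 + (-3)·31 = -394
Since det(O) ≠ 0, rank(O) = 3 and the system is completely observable.

-394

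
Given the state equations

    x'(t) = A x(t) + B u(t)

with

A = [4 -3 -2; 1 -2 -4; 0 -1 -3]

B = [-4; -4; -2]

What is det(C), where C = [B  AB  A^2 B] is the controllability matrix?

352

AB = [[0], [12], [10]]
A^2B = [[-56], [-64], [-42]]
Controllability matrix C = [B  AB  A^2B] = [[-4, 0, -56], [-4, 12, -64], [-2, 10, -42]]
Expanding along the first row, det(C) = (-4)·(12·(-42) - (-64)·10) - 0·((-4)·(-42) - (-64)·(-2)) + (-56)·((-4)·10 - 12·(-2)) = (-4)·136 - 0·40 + (-56)·(-16) = 352
Since det(C) ≠ 0, rank(C) = 3 and the system is completely controllable.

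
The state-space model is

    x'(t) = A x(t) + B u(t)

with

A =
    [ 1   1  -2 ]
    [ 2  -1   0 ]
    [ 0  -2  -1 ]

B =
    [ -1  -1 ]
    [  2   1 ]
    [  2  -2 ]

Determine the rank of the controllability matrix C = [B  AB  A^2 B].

AB = [[-3, 4], [-4, -3], [-6, 0]]
A^2B = [[5, 1], [-2, 11], [14, 6]]
Controllability matrix C = [B  AB  A^2B] = [[-1, -1, -3, 4, 5, 1], [2, 1, -4, -3, -2, 11], [2, -2, -6, 0, 14, 6]]
Take the 3×3 submatrix of C formed by columns 1, 2, 3: [[-1, -1, -3], [2, 1, -4], [2, -2, -6]]. Its determinant is (-1)·(1·(-6) - (-4)·(-2)) - (-1)·(2·(-6) - (-4)·2) + (-3)·(2·(-2) - 1·2) = (-1)·(-14) - (-1)·(-4) + (-3)·(-6) = 28 ≠ 0.
So rank(C) ≥ 3; since C has 3 rows, rank(C) = 3.
rank(C) = 3 = n, so the pair (A, B) is completely controllable.

3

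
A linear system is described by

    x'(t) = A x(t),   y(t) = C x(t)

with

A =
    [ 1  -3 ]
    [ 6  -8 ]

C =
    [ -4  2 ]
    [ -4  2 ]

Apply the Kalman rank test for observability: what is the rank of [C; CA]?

1

CA = [[8, -4], [8, -4]]
Observability matrix O = [C; CA] = [[-4, 2], [-4, 2], [8, -4], [8, -4]]
Every row of O is a scalar multiple of row 1 = [-4, 2] (multipliers 1, 1, -2, -2), so the rows span a one-dimensional space.
O ≠ 0, hence rank(O) = 1.
rank(O) = 1 < n = 2, so the pair (A, C) is not completely observable.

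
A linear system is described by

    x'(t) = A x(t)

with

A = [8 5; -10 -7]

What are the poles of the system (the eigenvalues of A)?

det(sI - A) = s^2 - (tr A)s + det A, with tr A = 8 + (-7) = 1 and det A = 8·(-7) - 5·(-10) = -56 - (-50) = -6.
So p(s) = det(sI - A) = s^2 - s - 6.
Factor s^2 - s - 6: two numbers with sum 1 and product -6 are 3 and -2, so s^2 - s - 6 = (s - 3)(s + 2).
Hence p(s) = (s - 3) (s + 2), with roots -2, 3.
At least one eigenvalue has non-negative real part, so the system is not asymptotically stable.

-2, 3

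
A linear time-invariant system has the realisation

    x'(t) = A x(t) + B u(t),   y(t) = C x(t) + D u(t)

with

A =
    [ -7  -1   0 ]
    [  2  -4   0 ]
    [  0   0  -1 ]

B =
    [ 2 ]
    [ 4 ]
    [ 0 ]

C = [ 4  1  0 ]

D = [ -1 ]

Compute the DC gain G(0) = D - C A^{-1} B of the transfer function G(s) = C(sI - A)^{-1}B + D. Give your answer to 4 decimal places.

G(0) = C(-A)^{-1}B + D = -C A^{-1} B + D.
det A = -30, so A^{-1} = (1/-30)·adj(A) = [[-2/15, 1/30, 0], [-1/15, -7/30, 0], [0, 0, -1]]
A^{-1} B = [-2/15, -16/15, 0]^T
C A^{-1} B = -8/5
G(0) = D - C A^{-1} B = -1 - (-8/5) = 3/5 ≈ 0.6000

0.6000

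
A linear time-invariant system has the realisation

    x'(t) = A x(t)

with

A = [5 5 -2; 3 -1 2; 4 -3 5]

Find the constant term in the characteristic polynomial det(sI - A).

20

Expand det(sI - A) for the 3×3 matrix.
p(s) = s^3 - 9s^2 + 14s + 20.
(Check: constant term = det(-A) = (-1)^3 det A = 20; coefficient of s^2 = -tr A = -9.)
The constant term is 20.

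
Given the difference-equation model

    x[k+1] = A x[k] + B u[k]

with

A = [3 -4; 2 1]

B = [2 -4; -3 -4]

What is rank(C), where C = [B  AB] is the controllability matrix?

AB = [[18, 4], [1, -12]]
Controllability matrix C = [B  AB] = [[2, -4, 18, 4], [-3, -4, 1, -12]]
Take the 2×2 submatrix of C formed by columns 1, 2: [[2, -4], [-3, -4]]. Its determinant is 2·(-4) - (-4)·(-3) = -8 - 12 = -20 ≠ 0.
So rank(C) ≥ 2; since C has 2 rows, rank(C) = 2.
rank(C) = 2 = n, so the pair (A, B) is completely controllable.

2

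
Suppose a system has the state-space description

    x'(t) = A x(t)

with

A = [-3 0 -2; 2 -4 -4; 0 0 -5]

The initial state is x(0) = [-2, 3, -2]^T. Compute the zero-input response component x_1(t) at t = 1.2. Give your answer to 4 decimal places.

-0.0050

det(sI - A) = s^3 - (tr A)s^2 + (M11 + M22 + M33)s - det A, where Mii is the 2×2 principal minor of A obtained by deleting row i and column i.
tr A = (-3) + (-4) + (-5) = -12; M11 = (-4)·(-5) - (-4)·0 = 20 - 0 = 20; M22 = (-3)·(-5) - (-2)·0 = 15 - 0 = 15; M33 = (-3)·(-4) - 0·2 = 12 - 0 = 12; sum of minors = 47.
det A = (-3)·((-4)·(-5) - (-4)·0) - 0·(2·(-5) - (-4)·0) + (-2)·(2·0 - (-4)·0) = (-3)·20 - 0·(-10) + (-2)·0 = -60.
So p(s) = det(sI - A) = s^3 + 12s^2 + 47s + 60.
Rational-root test: any integer root divides 60. Testing small divisors, s = -3 works: p(-3) = -27 + 108 + (-141) + 60 = 0, so (s + 3) is a factor.
Dividing, p(s) = (s + 3)(s^2 + 9s + 20).
Factor s^2 + 9s + 20: two numbers with sum -9 and product 20 are -4 and -5, so s^2 + 9s + 20 = (s + 4)(s + 5).
Hence p(s) = (s + 3) (s + 4) (s + 5), with roots -5, -4, -3.
The eigenvalues -5, -4, -3 are distinct and real, so A is diagonalisable and x(t) = e^{At} x(0) = V diag(e^{λ_i t}) V^{-1} x(0), where the columns of V are the eigenvectors.
λ = -5: A - (-5)I = [[2, 0, -2], [2, 1, -4], [0, 0, 0]]. v must be orthogonal to every row; (row 1) × (row 2) = [2, 4, 2], so take v_1 = [1, 2, 1]^T.
λ = -4: A - (-4)I = [[1, 0, -2], [2, 0, -4], [0, 0, -1]]. v must be orthogonal to every row; (row 1) × (row 3) = [0, 1, 0], so take v_2 = [0, 1, 0]^T.
λ = -3: A - (-3)I = [[0, 0, -2], [2, -1, -4], [0, 0, -2]]. v must be orthogonal to every row; (row 1) × (row 2) = [-2, -4, 0], so take v_3 = [-1, -2, 0]^T.
V = [v_1 v_2 v_3] = [[1, 0, -1], [2, 1, -2], [1, 0, 0]] has det V = 1, so V^{-1} = adj(V)/det V = [[0, 0, 1], [-2, 1, 0], [-1, 0, 1]].
Modal coordinates z(0) = V^{-1} x(0): 0·(-2) + 0·3 + 1·(-2) = -2; (-2)·(-2) + 1·3 + 0·(-2) = 7; (-1)·(-2) + 0·3 + 1·(-2) = 0; so z(0) = [-2, 7, 0]^T.
x_1(t) = Σ_i (v_i)_1 · z_i(0) · e^{λ_i t} (row 1 of V times the modal terms).
x_1(1.2) = 1·(-2)·e^{-5·1.2} + 0·7·e^{-4·1.2} + (-1)·0·e^{-3·1.2} = (-2)·0.002479 + 0·0.008230 + 0·0.027324 = -0.0050.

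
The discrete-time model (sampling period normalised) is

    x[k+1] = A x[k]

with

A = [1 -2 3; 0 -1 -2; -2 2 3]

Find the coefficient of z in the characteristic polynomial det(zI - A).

9

Expand det(zI - A) for the 3×3 matrix.
p(z) = z^3 - 3z^2 + 9z + 13.
(Check: constant term = det(-A) = (-1)^3 det A = 13; coefficient of z^2 = -tr A = -3.)
The coefficient of z is 9.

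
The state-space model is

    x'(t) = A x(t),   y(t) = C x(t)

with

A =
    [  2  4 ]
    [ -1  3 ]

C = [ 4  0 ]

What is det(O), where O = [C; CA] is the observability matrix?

64

CA = [[8, 16]]
Observability matrix O = [C; CA] = [[4, 0], [8, 16]]
det(O) = 4·16 - 0·8 = 64 - 0 = 64
Since det(O) ≠ 0, rank(O) = 2 and the system is completely observable.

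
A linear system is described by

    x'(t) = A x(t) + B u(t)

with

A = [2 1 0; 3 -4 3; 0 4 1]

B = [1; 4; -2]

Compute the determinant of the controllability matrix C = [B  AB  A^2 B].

AB = [[6], [-19], [14]]
A^2B = [[-7], [136], [-62]]
Controllability matrix C = [B  AB  A^2B] = [[1, 6, -7], [4, -19, 136], [-2, 14, -62]]
Expanding along the first row, det(C) = 1·((-19)·(-62) - 136·14) - 6·(4·(-62) - 136·(-2)) + (-7)·(4·14 - (-19)·(-2)) = 1·(-726) - 6·24 + (-7)·18 = -996
Since det(C) ≠ 0, rank(C) = 3 and the system is completely controllable.

-996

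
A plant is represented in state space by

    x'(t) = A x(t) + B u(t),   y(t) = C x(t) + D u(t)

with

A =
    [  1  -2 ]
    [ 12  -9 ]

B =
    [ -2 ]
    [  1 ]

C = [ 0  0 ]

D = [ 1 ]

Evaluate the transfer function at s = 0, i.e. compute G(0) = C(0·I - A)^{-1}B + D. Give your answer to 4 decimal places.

1.0000

G(0) = C(-A)^{-1}B + D = -C A^{-1} B + D.
det A = 15, so A^{-1} = (1/15)·adj(A) = [[-3/5, 2/15], [-4/5, 1/15]]
A^{-1} B = [4/3, 5/3]^T
C A^{-1} B = 0
G(0) = D - C A^{-1} B = 1 - (0) = 1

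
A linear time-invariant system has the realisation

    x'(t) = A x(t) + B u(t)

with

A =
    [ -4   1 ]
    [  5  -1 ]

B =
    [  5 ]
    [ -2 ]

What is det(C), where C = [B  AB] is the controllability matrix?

AB = [[-22], [27]]
Controllability matrix C = [B  AB] = [[5, -22], [-2, 27]]
det(C) = 5·27 - (-22)·(-2) = 135 - 44 = 91
Since det(C) ≠ 0, rank(C) = 2 and the system is completely controllable.

91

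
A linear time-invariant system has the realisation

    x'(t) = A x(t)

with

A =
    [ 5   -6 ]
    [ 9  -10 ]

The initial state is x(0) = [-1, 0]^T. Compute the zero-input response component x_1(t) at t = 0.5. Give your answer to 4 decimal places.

det(sI - A) = s^2 - (tr A)s + det A, with tr A = 5 + (-10) = -5 and det A = 5·(-10) - (-6)·9 = -50 - (-54) = 4.
So p(s) = det(sI - A) = s^2 + 5s + 4.
Factor s^2 + 5s + 4: two numbers with sum -5 and product 4 are -1 and -4, so s^2 + 5s + 4 = (s + 1)(s + 4).
Hence p(s) = (s + 1) (s + 4), with roots -4, -1.
The eigenvalues -4, -1 are distinct and real, so A is diagonalisable and x(t) = e^{At} x(0) = V diag(e^{λ_i t}) V^{-1} x(0), where the columns of V are the eigenvectors.
λ = -4: A - (-4)I = [[9, -6], [9, -6]]. Row 1 gives 9·v1 + (-6)·v2 = 0, so take v_1 = [2, 3]^T.
λ = -1: A - (-1)I = [[6, -6], [9, -9]]. Row 1 gives 6·v1 + (-6)·v2 = 0, so take v_2 = [-1, -1]^T.
V = [v_1 v_2] = [[2, -1], [3, -1]] has det V = 1, so V^{-1} = adj(V)/det V = [[-1, 1], [-3, 2]].
Modal coordinates z(0) = V^{-1} x(0): (-1)·(-1) + 1·0 = 1; (-3)·(-1) + 2·0 = 3; so z(0) = [1, 3]^T.
x_1(t) = Σ_i (v_i)_1 · z_i(0) · e^{λ_i t} (row 1 of V times the modal terms).
x_1(0.5) = 2·1·e^{-4·0.5} + (-1)·3·e^{-1·0.5} = 2·0.135335 + (-3)·0.606531 = -1.5489.

-1.5489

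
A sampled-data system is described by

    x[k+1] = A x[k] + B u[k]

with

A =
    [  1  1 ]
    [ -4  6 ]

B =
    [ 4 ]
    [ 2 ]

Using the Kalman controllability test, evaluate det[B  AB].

-28

AB = [[6], [-4]]
Controllability matrix C = [B  AB] = [[4, 6], [2, -4]]
det(C) = 4·(-4) - 6·2 = -16 - 12 = -28
Since det(C) ≠ 0, rank(C) = 2 and the system is completely controllable.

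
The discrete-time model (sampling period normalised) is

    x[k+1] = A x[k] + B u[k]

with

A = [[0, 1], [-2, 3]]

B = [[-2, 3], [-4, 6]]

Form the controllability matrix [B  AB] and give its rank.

AB = [[-4, 6], [-8, 12]]
Controllability matrix C = [B  AB] = [[-2, 3, -4, 6], [-4, 6, -8, 12]]
Every column of C is a scalar multiple of column 1 = [-2, -4] (multipliers 1, -3/2, 2, -3), so the columns span a one-dimensional space.
C ≠ 0, hence rank(C) = 1.
rank(C) = 1 < n = 2, so the pair (A, B) is not completely controllable.

1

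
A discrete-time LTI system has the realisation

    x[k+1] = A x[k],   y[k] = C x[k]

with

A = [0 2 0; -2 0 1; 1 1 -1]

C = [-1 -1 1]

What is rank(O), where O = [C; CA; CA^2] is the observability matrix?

3

CA = [[3, -1, -2]]
CA^2 = [[0, 4, 1]]
Observability matrix O = [C; CA; CA^2] = [[-1, -1, 1], [3, -1, -2], [0, 4, 1]]
det(O) = (-1)·((-1)·1 - (-2)·4) - (-1)·(3·1 - (-2)·0) + 1·(3·4 - (-1)·0) = (-1)·7 - (-1)·3 + 1·12 = 8 ≠ 0, so rank(O) = 3.
rank(O) = 3 = n, so the pair (A, C) is completely observable.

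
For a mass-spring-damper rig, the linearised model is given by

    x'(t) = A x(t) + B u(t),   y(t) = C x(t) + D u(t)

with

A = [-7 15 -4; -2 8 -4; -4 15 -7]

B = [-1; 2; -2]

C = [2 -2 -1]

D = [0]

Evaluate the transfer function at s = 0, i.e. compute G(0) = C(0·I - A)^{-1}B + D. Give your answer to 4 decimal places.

G(0) = C(-A)^{-1}B + D = -C A^{-1} B + D.
det A = -6, so A^{-1} = (1/-6)·adj(A) = [[-2/3, -15/2, 14/3], [-1/3, -11/2, 10/3], [-1/3, -15/2, 13/3]]
A^{-1} B = [-71/3, -52/3, -70/3]^T
C A^{-1} B = 32/3
G(0) = D - C A^{-1} B = 0 - (32/3) = -32/3 ≈ -10.6667

-10.6667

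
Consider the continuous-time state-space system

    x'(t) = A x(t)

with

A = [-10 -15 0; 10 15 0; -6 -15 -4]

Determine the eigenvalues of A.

det(sI - A) = s^3 - (tr A)s^2 + (M11 + M22 + M33)s - det A, where Mii is the 2×2 principal minor of A obtained by deleting row i and column i.
tr A = (-10) + 15 + (-4) = 1; M11 = 15·(-4) - 0·(-15) = -60 - 0 = -60; M22 = (-10)·(-4) - 0·(-6) = 40 - 0 = 40; M33 = (-10)·15 - (-15)·10 = -150 - (-150) = 0; sum of minors = -20.
det A = (-10)·(15·(-4) - 0·(-15)) - (-15)·(10·(-4) - 0·(-6)) + 0·(10·(-15) - 15·(-6)) = (-10)·(-60) - (-15)·(-40) + 0·(-60) = 0.
So p(s) = det(sI - A) = s^3 - s^2 - 20s.
The constant term is 0, so p(s) = s(s^2 - s - 20).
Factor s^2 - s - 20: two numbers with sum 1 and product -20 are 5 and -4, so s^2 - s - 20 = (s - 5)(s + 4).
Hence p(s) = s (s - 5) (s + 4), with roots -4, 0, 5.
At least one eigenvalue has non-negative real part, so the system is not asymptotically stable.

-4, 0, 5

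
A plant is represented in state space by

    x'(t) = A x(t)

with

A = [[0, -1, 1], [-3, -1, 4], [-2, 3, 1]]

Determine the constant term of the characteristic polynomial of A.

6

Expand det(sI - A) for the 3×3 matrix.
p(s) = s^3 - 14s + 6.
(Check: constant term = det(-A) = (-1)^3 det A = 6; coefficient of s^2 = -tr A = 0.)
The constant term is 6.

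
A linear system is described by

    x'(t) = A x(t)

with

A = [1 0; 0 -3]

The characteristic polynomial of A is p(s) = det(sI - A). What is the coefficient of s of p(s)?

2

For a 2×2 matrix, det(sI - A) = s^2 - (tr A)s + det A.
tr A = -2, det A = -3.
So p(s) = s^2 + 2s - 3.
The coefficient of s is 2.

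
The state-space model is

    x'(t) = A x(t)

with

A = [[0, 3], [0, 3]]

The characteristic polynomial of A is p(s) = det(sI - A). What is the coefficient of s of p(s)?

For a 2×2 matrix, det(sI - A) = s^2 - (tr A)s + det A.
tr A = 3, det A = 0.
So p(s) = s^2 - 3s.
The coefficient of s is -3.

-3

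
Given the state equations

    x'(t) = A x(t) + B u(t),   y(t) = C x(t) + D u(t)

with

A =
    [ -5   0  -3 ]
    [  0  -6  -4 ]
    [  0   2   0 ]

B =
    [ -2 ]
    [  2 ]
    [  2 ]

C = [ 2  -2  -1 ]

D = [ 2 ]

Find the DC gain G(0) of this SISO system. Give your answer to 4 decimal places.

-1.2000

G(0) = C(-A)^{-1}B + D = -C A^{-1} B + D.
det A = -40, so A^{-1} = (1/-40)·adj(A) = [[-1/5, 3/20, 9/20], [0, 0, 1/2], [0, -1/4, -3/4]]
A^{-1} B = [8/5, 1, -2]^T
C A^{-1} B = 16/5
G(0) = D - C A^{-1} B = 2 - (16/5) = -6/5 ≈ -1.2000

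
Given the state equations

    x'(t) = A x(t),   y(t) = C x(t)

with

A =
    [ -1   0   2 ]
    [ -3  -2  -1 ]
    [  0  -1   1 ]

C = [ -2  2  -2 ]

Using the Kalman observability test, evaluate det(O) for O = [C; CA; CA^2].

-464

CA = [[-4, -2, -8]]
CA^2 = [[10, 12, -14]]
Observability matrix O = [C; CA; CA^2] = [[-2, 2, -2], [-4, -2, -8], [10, 12, -14]]
Expanding along the first row, det(O) = (-2)·((-2)·(-14) - (-8)·12) - 2·((-4)·(-14) - (-8)·10) + (-2)·((-4)·12 - (-2)·10) = (-2)·124 - 2·136 + (-2)·(-28) = -464
Since det(O) ≠ 0, rank(O) = 3 and the system is completely observable.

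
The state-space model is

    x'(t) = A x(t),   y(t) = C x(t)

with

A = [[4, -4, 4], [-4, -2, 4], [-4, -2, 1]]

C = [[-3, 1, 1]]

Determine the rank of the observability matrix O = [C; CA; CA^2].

3

CA = [[-20, 8, -7]]
CA^2 = [[-84, 78, -55]]
Observability matrix O = [C; CA; CA^2] = [[-3, 1, 1], [-20, 8, -7], [-84, 78, -55]]
det(O) = (-3)·(8·(-55) - (-7)·78) - 1·((-20)·(-55) - (-7)·(-84)) + 1·((-20)·78 - 8·(-84)) = (-3)·106 - 1·512 + 1·(-888) = -1718 ≠ 0, so rank(O) = 3.
rank(O) = 3 = n, so the pair (A, C) is completely observable.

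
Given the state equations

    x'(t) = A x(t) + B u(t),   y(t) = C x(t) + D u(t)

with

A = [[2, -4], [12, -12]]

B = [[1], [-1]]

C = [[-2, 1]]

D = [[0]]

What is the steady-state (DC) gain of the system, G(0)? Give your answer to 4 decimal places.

-0.7500

G(0) = C(-A)^{-1}B + D = -C A^{-1} B + D.
det A = 24, so A^{-1} = (1/24)·adj(A) = [[-1/2, 1/6], [-1/2, 1/12]]
A^{-1} B = [-2/3, -7/12]^T
C A^{-1} B = 3/4
G(0) = D - C A^{-1} B = 0 - (3/4) = -3/4 ≈ -0.7500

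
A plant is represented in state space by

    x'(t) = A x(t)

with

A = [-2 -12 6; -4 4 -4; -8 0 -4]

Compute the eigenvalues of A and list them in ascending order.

det(sI - A) = s^3 - (tr A)s^2 + (M11 + M22 + M33)s - det A, where Mii is the 2×2 principal minor of A obtained by deleting row i and column i.
tr A = (-2) + 4 + (-4) = -2; M11 = 4·(-4) - (-4)·0 = -16 - 0 = -16; M22 = (-2)·(-4) - 6·(-8) = 8 - (-48) = 56; M33 = (-2)·4 - (-12)·(-4) = -8 - 48 = -56; sum of minors = -16.
det A = (-2)·(4·(-4) - (-4)·0) - (-12)·((-4)·(-4) - (-4)·(-8)) + 6·((-4)·0 - 4·(-8)) = (-2)·(-16) - (-12)·(-16) + 6·32 = 32.
So p(s) = det(sI - A) = s^3 + 2s^2 - 16s - 32.
Rational-root test: any integer root divides -32. Testing small divisors, s = -2 works: p(-2) = -8 + 8 + 32 + (-32) = 0, so (s + 2) is a factor.
Dividing, p(s) = (s + 2)(s^2 - 16).
Factor s^2 - 16: two numbers with sum 0 and product -16 are 4 and -4, so s^2 - 16 = (s - 4)(s + 4).
Hence p(s) = (s - 4) (s + 2) (s + 4), with roots -4, -2, 4.
At least one eigenvalue has non-negative real part, so the system is not asymptotically stable.

-4, -2, 4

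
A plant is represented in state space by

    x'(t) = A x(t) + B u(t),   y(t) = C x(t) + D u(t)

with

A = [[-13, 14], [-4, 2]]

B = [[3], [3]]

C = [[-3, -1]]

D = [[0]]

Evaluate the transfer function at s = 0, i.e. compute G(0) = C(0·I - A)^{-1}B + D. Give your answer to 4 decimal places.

G(0) = C(-A)^{-1}B + D = -C A^{-1} B + D.
det A = 30, so A^{-1} = (1/30)·adj(A) = [[1/15, -7/15], [2/15, -13/30]]
A^{-1} B = [-6/5, -9/10]^T
C A^{-1} B = 9/2
G(0) = D - C A^{-1} B = 0 - (9/2) = -9/2 ≈ -4.5000

-4.5000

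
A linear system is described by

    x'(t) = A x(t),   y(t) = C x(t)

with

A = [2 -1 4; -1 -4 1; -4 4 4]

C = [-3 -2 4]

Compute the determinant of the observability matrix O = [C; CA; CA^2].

CA = [[-20, 27, 2]]
CA^2 = [[-75, -80, -45]]
Observability matrix O = [C; CA; CA^2] = [[-3, -2, 4], [-20, 27, 2], [-75, -80, -45]]
Expanding along the first row, det(O) = (-3)·(27·(-45) - 2·(-80)) - (-2)·((-20)·(-45) - 2·(-75)) + 4·((-20)·(-80) - 27·(-75)) = (-3)·(-1055) - (-2)·1050 + 4·3625 = 19765
Since det(O) ≠ 0, rank(O) = 3 and the system is completely observable.

19765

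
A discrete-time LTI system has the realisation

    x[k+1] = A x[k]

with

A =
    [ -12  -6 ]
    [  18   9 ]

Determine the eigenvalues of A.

-3, 0

det(zI - A) = z^2 - (tr A)z + det A, with tr A = (-12) + 9 = -3 and det A = (-12)·9 - (-6)·18 = -108 - (-108) = 0.
So p(z) = det(zI - A) = z^2 + 3z.
Factor z^2 + 3z: two numbers with sum -3 and product 0 are 0 and -3, so z^2 + 3z = z(z + 3).
Hence p(z) = z (z + 3), with roots -3, 0.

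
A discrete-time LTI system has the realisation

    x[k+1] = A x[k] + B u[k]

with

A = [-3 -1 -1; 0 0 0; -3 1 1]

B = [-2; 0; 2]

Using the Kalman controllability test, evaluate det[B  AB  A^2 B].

AB = [[4], [0], [8]]
A^2B = [[-20], [0], [-4]]
Controllability matrix C = [B  AB  A^2B] = [[-2, 4, -20], [0, 0, 0], [2, 8, -4]]
Expanding along the first row, det(C) = (-2)·(0·(-4) - 0·8) - 4·(0·(-4) - 0·2) + (-20)·(0·8 - 0·2) = (-2)·0 - 4·0 + (-20)·0 = 0
Since det(C) = 0, rank(C) < 3 and the system is not completely controllable.

0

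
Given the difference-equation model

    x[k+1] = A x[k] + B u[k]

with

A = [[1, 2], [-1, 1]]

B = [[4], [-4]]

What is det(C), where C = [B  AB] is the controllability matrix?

-48

AB = [[-4], [-8]]
Controllability matrix C = [B  AB] = [[4, -4], [-4, -8]]
det(C) = 4·(-8) - (-4)·(-4) = -32 - 16 = -48
Since det(C) ≠ 0, rank(C) = 2 and the system is completely controllable.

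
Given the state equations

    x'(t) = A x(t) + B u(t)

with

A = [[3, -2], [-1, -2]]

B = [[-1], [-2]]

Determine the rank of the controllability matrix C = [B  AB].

AB = [[1], [5]]
Controllability matrix C = [B  AB] = [[-1, 1], [-2, 5]]
det(C) = (-1)·5 - 1·(-2) = -5 - (-2) = -3 ≠ 0, so rank(C) = 2.
rank(C) = 2 = n, so the pair (A, B) is completely controllable.

2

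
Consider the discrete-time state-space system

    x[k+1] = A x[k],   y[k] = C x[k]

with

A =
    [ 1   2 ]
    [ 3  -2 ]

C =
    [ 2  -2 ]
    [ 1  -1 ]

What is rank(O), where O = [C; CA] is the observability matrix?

CA = [[-4, 8], [-2, 4]]
Observability matrix O = [C; CA] = [[2, -2], [1, -1], [-4, 8], [-2, 4]]
Take the 2×2 submatrix of O formed by rows 1, 3: [[2, -2], [-4, 8]]. Its determinant is 2·8 - (-2)·(-4) = 16 - 8 = 8 ≠ 0.
So rank(O) ≥ 2; since O has 2 columns, rank(O) = 2.
rank(O) = 2 = n, so the pair (A, C) is completely observable.

2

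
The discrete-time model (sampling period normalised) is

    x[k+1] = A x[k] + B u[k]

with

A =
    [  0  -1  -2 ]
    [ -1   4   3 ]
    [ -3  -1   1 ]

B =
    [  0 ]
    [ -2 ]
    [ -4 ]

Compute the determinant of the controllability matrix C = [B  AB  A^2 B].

1776

AB = [[10], [-20], [-2]]
A^2B = [[24], [-96], [-12]]
Controllability matrix C = [B  AB  A^2B] = [[0, 10, 24], [-2, -20, -96], [-4, -2, -12]]
Expanding along the first row, det(C) = 0·((-20)·(-12) - (-96)·(-2)) - 10·((-2)·(-12) - (-96)·(-4)) + 24·((-2)·(-2) - (-20)·(-4)) = 0·48 - 10·(-360) + 24·(-76) = 1776
Since det(C) ≠ 0, rank(C) = 3 and the system is completely controllable.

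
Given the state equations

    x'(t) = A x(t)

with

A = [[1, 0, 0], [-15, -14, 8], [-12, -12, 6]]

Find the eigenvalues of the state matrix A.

det(sI - A) = s^3 - (tr A)s^2 + (M11 + M22 + M33)s - det A, where Mii is the 2×2 principal minor of A obtained by deleting row i and column i.
tr A = 1 + (-14) + 6 = -7; M11 = (-14)·6 - 8·(-12) = -84 - (-96) = 12; M22 = 1·6 - 0·(-12) = 6 - 0 = 6; M33 = 1·(-14) - 0·(-15) = -14 - 0 = -14; sum of minors = 4.
det A = 1·((-14)·6 - 8·(-12)) - 0·((-15)·6 - 8·(-12)) + 0·((-15)·(-12) - (-14)·(-12)) = 1·12 - 0·6 + 0·12 = 12.
So p(s) = det(sI - A) = s^3 + 7s^2 + 4s - 12.
Rational-root test: any integer root divides -12. Testing small divisors, s = 1 works: p(1) = 1 + 7 + 4 + (-12) = 0, so (s - 1) is a factor.
Dividing, p(s) = (s - 1)(s^2 + 8s + 12).
Factor s^2 + 8s + 12: two numbers with sum -8 and product 12 are -2 and -6, so s^2 + 8s + 12 = (s + 2)(s + 6).
Hence p(s) = (s - 1) (s + 2) (s + 6), with roots -6, -2, 1.
At least one eigenvalue has non-negative real part, so the system is not asymptotically stable.

-6, -2, 1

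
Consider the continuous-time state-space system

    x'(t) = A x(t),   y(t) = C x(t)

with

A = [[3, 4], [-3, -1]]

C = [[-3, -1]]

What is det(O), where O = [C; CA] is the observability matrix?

CA = [[-6, -11]]
Observability matrix O = [C; CA] = [[-3, -1], [-6, -11]]
det(O) = (-3)·(-11) - (-1)·(-6) = 33 - 6 = 27
Since det(O) ≠ 0, rank(O) = 2 and the system is completely observable.

27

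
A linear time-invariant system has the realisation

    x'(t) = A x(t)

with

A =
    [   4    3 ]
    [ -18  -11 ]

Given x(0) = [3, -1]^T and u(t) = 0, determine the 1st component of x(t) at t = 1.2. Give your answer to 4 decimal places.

det(sI - A) = s^2 - (tr A)s + det A, with tr A = 4 + (-11) = -7 and det A = 4·(-11) - 3·(-18) = -44 - (-54) = 10.
So p(s) = det(sI - A) = s^2 + 7s + 10.
Factor s^2 + 7s + 10: two numbers with sum -7 and product 10 are -2 and -5, so s^2 + 7s + 10 = (s + 2)(s + 5).
Hence p(s) = (s + 2) (s + 5), with roots -5, -2.
The eigenvalues -5, -2 are distinct and real, so A is diagonalisable and x(t) = e^{At} x(0) = V diag(e^{λ_i t}) V^{-1} x(0), where the columns of V are the eigenvectors.
λ = -5: A - (-5)I = [[9, 3], [-18, -6]]. Row 1 gives 9·v1 + 3·v2 = 0, so take v_1 = [1, -3]^T.
λ = -2: A - (-2)I = [[6, 3], [-18, -9]]. Row 1 gives 6·v1 + 3·v2 = 0, so take v_2 = [1, -2]^T.
V = [v_1 v_2] = [[1, 1], [-3, -2]] has det V = 1, so V^{-1} = adj(V)/det V = [[-2, -1], [3, 1]].
Modal coordinates z(0) = V^{-1} x(0): (-2)·3 + (-1)·(-1) = -5; 3·3 + 1·(-1) = 8; so z(0) = [-5, 8]^T.
x_1(t) = Σ_i (v_i)_1 · z_i(0) · e^{λ_i t} (row 1 of V times the modal terms).
x_1(1.2) = 1·(-5)·e^{-5·1.2} + 1·8·e^{-2·1.2} = (-5)·0.002479 + 8·0.090718 = 0.7133.

0.7133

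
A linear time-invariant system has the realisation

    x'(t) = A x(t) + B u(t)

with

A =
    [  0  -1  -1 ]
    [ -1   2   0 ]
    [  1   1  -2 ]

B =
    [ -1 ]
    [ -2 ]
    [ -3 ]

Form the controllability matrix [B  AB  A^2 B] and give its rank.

AB = [[5], [-3], [3]]
A^2B = [[0], [-11], [-4]]
Controllability matrix C = [B  AB  A^2B] = [[-1, 5, 0], [-2, -3, -11], [-3, 3, -4]]
det(C) = (-1)·((-3)·(-4) - (-11)·3) - 5·((-2)·(-4) - (-11)·(-3)) + 0·((-2)·3 - (-3)·(-3)) = (-1)·45 - 5·(-25) + 0·(-15) = 80 ≠ 0, so rank(C) = 3.
rank(C) = 3 = n, so the pair (A, B) is completely controllable.

3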